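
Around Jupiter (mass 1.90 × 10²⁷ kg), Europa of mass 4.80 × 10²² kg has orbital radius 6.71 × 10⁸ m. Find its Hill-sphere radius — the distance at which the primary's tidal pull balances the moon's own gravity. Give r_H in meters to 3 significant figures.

1.37 × 10⁷ m

r_H ≈ a (m/3M)^(1/3)
    = (6.71 × 10⁸) × (4.80 × 10²² / (3 × 1.90 × 10²⁷))^(1/3)
    = 1.37 × 10⁷ m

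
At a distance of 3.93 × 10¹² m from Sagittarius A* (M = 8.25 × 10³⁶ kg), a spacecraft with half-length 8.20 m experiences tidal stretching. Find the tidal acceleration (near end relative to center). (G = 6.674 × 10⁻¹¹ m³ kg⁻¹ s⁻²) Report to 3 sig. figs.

1.49 × 10⁻¹⁰ m/s²

The tidal stretch is the gradient of GM/d² times the body's extent r, hence the 1/d³ dependence.
Δa = 2GMr/d³
   = 2 × (6.674 × 10⁻¹¹) × (8.25 × 10³⁶) × (8.20) / (3.93 × 10¹²)³
   = 1.49 × 10⁻¹⁰ m/s²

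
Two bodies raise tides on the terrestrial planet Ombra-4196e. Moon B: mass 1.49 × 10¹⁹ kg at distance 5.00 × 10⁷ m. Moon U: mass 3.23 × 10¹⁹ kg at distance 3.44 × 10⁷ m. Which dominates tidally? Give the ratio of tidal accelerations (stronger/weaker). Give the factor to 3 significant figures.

Compare M/d³ for the two perturbers:
Moon B: (1.49 × 10¹⁹) / (5.00 × 10⁷)³ = 1.192 × 10⁻⁴
Moon U: (3.23 × 10¹⁹) / (3.44 × 10⁷)³ = 7.935 × 10⁻⁴
Ratio (larger/smaller) = 6.66

Moon U, by a factor of ≈ 6.66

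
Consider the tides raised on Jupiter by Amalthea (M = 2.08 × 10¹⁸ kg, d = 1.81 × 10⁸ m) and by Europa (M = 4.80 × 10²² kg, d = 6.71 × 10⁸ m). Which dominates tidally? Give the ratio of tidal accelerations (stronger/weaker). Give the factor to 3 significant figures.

Compare M/d³ for the two perturbers:
Amalthea: (2.08 × 10¹⁸) / (1.81 × 10⁸)³ = 3.508 × 10⁻⁷
Europa: (4.80 × 10²²) / (6.71 × 10⁸)³ = 1.589 × 10⁻⁴
Ratio (larger/smaller) = 453

Europa, by a factor of ≈ 453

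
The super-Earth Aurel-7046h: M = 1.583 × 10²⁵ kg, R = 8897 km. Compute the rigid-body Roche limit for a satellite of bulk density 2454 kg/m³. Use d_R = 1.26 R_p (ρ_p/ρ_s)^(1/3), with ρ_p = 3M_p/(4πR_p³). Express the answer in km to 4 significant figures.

ρ_p = 3M_p/(4πR_p³) = 3 × (1.583 × 10²⁵) / (4π × (8.897 × 10⁶ m)³) = 5366 kg/m³
d_R = 1.26 × 8897 km × (5366/2454)^(1/3)
    = 14550 km

14550 km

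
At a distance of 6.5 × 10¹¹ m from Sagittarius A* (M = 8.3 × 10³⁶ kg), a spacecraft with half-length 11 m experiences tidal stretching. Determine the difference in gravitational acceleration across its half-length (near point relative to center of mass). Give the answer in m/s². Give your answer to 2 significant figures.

a_tidal = 2GMr/d³
        = 2 × (6.674 × 10⁻¹¹) × (8.3 × 10³⁶) × (11) / (6.5 × 10¹¹)³
        = 4.4 × 10⁻⁸ m/s²

4.4 × 10⁻⁸ m/s²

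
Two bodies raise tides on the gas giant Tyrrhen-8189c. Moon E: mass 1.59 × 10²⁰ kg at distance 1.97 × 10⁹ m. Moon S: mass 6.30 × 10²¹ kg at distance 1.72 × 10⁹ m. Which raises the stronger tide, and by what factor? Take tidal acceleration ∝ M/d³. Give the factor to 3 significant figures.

Tidal acceleration ∝ M/d³, so compare M/d³ for each.
Moon E: (1.59 × 10²⁰) / (1.97 × 10⁹)³ = 2.080 × 10⁻⁸
Moon S: (6.30 × 10²¹) / (1.72 × 10⁹)³ = 1.238 × 10⁻⁶
Ratio (larger/smaller) = 59.5

Moon S, by a factor of ≈ 59.5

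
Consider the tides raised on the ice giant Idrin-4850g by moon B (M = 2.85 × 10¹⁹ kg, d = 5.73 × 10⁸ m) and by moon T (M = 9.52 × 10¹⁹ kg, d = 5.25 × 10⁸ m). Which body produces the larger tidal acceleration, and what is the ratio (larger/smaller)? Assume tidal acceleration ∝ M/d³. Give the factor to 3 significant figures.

Moon T, by a factor of ≈ 4.34

Tidal stretch scales as M/d³; compute that for each body.
Moon B: (2.85 × 10¹⁹) / (5.73 × 10⁸)³ = 1.515 × 10⁻⁷
Moon T: (9.52 × 10¹⁹) / (5.25 × 10⁸)³ = 6.579 × 10⁻⁷
Ratio (larger/smaller) = 4.34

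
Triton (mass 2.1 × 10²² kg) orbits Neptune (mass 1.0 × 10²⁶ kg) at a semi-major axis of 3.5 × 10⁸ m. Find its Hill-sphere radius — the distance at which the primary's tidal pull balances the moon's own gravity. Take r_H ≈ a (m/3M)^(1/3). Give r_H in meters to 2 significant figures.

r_H ≈ a (m/3M)^(1/3)
    = (3.5 × 10⁸) × (2.1 × 10²² / (3 × 1.0 × 10²⁶))^(1/3)
    = 1.4 × 10⁷ m

1.4 × 10⁷ m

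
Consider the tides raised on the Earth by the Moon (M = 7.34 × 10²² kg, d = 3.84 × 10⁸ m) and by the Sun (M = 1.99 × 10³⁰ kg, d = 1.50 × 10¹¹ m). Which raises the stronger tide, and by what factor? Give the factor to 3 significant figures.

The tide-raising term goes as M/d³ (the gradient of a 1/d² field).
The Moon: (7.34 × 10²²) / (3.84 × 10⁸)³ = 1.296 × 10⁻³
The Sun: (1.99 × 10³⁰) / (1.50 × 10¹¹)³ = 5.896 × 10⁻⁴
Ratio (larger/smaller) = 2.20

The Moon, by a factor of ≈ 2.20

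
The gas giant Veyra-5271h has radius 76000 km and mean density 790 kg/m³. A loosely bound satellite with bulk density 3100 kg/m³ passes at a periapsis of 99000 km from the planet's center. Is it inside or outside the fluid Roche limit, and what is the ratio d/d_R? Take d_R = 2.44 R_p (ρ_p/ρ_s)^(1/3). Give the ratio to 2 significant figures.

d_R = 2.44 × (76000 km) × (790/3100)^(1/3) = 1.176 × 10⁵ km
d/d_R = (99000) / (1.176 × 10⁵) = 0.84
Since d/d_R < 1, the body is inside the Roche limit.

inside; d/d_R ≈ 0.84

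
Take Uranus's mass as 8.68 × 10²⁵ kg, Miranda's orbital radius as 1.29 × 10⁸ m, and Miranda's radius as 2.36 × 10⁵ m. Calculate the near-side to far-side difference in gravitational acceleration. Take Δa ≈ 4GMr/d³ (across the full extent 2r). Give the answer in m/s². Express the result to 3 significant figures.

Δg = 4GMr/d³
   = 4 × (6.674 × 10⁻¹¹) × (8.68 × 10²⁵) × (2.36 × 10⁵) / (1.29 × 10⁸)³
   = 2.55 × 10⁻³ m/s²

2.55 × 10⁻³ m/s²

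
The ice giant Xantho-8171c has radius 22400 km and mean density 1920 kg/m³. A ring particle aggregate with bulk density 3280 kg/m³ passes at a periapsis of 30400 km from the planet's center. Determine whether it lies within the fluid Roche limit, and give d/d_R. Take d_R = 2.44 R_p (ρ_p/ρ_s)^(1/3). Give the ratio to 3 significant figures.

d_R = 2.44 × (22400 km) × (1920/3280)^(1/3) = 45720 km
d/d_R = (30400) / (45720) = 0.665
Since d/d_R < 1, the body is inside the Roche limit.

inside; d/d_R ≈ 0.665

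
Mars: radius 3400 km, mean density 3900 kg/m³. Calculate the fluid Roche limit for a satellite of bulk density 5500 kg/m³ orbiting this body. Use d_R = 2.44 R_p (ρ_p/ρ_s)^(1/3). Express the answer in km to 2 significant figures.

7400 km

d_R = 2.44 × 3400 km × (3900/5500)^(1/3)
    = 7400 km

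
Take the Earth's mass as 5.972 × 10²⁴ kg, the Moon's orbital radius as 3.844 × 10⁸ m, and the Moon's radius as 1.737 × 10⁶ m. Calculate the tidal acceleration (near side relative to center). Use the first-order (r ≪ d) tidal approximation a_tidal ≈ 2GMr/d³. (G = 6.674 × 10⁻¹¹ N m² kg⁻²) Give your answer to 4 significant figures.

Differencing GM/(d−r)² and GM/d² to first order in r/d gives 2GMr/d³.
a_tidal = 2GMr/d³
        = 2 × (6.674 × 10⁻¹¹) × (5.972 × 10²⁴) × (1.737 × 10⁶) / (3.844 × 10⁸)³
        = 2.438 × 10⁻⁵ m/s²

2.438 × 10⁻⁵ m/s²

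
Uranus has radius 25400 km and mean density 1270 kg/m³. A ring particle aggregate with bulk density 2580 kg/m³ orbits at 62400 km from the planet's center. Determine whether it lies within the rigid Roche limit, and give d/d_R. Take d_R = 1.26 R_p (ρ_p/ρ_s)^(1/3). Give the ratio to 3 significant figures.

outside; d/d_R ≈ 2.47

d_R = 1.26 × (25400 km) × (1270/2580)^(1/3) = 25270 km
d/d_R = (62400) / (25270) = 2.47
Since d/d_R > 1, the body is outside the Roche limit.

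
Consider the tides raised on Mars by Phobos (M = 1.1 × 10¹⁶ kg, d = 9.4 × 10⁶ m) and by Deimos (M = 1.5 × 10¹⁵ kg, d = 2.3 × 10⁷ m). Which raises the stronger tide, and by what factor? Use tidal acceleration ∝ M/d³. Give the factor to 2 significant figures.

The tide-raising term goes as M/d³ (the gradient of a 1/d² field).
Phobos: (1.1 × 10¹⁶) / (9.4 × 10⁶)³ = 1.324 × 10⁻⁵
Deimos: (1.5 × 10¹⁵) / (2.3 × 10⁷)³ = 1.233 × 10⁻⁷
Ratio (larger/smaller) = 110

Phobos, by a factor of ≈ 110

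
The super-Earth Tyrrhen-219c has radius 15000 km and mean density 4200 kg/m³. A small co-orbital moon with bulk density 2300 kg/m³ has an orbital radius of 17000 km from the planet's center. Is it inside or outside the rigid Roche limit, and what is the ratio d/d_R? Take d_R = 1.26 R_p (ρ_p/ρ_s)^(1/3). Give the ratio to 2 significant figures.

inside; d/d_R ≈ 0.74

d_R = 1.26 × (15000 km) × (4200/2300)^(1/3) = 23100 km
d/d_R = (17000) / (23100) = 0.74
Since d/d_R < 1, the body is inside the Roche limit.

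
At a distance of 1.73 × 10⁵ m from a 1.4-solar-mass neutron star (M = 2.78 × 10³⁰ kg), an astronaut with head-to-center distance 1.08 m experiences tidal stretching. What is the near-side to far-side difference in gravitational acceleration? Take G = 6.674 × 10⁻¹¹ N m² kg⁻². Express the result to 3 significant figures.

1.55 × 10⁵ m/s²

Near-to-far spans 2r, so the tidal difference is twice the near-to-center value: 4GMr/d³.
Δg = 4GMr/d³
   = 4 × (6.674 × 10⁻¹¹) × (2.78 × 10³⁰) × (1.08) / (1.73 × 10⁵)³
   = 1.55 × 10⁵ m/s²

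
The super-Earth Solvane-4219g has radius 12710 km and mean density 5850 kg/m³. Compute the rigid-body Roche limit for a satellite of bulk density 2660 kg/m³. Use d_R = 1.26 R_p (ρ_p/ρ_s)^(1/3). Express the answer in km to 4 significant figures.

20830 km

d_R = 1.26 × 12710 km × (5850/2660)^(1/3)
    = 20830 km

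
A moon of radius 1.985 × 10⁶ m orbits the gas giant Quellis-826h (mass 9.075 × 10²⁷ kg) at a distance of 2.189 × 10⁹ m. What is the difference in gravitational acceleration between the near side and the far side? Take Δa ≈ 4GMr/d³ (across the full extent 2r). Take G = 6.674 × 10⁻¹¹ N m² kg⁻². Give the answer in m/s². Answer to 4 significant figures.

4.585 × 10⁻⁴ m/s²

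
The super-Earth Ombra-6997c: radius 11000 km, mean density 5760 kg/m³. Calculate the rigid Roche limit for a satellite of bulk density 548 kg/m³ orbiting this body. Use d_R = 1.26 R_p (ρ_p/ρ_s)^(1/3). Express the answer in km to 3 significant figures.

d_R = 1.26 × 11000 km × (5760/548)^(1/3)
    = 30400 km

30400 km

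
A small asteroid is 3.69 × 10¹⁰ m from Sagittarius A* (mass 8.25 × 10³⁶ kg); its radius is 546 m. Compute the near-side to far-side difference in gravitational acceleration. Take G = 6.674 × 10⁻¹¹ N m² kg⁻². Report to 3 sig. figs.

Differencing GM/(d−r)² and GM/(d+r)² to first order in r/d gives 4GMr/d³.
Δa = 4GMr/d³
   = 4 × (6.674 × 10⁻¹¹) × (8.25 × 10³⁶) × (546) / (3.69 × 10¹⁰)³
   = 2.39 × 10⁻² m/s²

2.39 × 10⁻² m/s²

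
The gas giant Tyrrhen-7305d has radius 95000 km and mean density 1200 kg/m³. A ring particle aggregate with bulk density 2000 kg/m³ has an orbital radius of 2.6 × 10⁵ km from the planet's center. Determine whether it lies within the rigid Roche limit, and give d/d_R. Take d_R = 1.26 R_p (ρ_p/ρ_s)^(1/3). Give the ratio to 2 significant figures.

d_R = 1.26 × (95000 km) × (1200/2000)^(1/3) = 1.010 × 10⁵ km
d/d_R = (2.6 × 10⁵) / (1.010 × 10⁵) = 2.6
Since d/d_R > 1, the body is outside the Roche limit.

outside; d/d_R ≈ 2.6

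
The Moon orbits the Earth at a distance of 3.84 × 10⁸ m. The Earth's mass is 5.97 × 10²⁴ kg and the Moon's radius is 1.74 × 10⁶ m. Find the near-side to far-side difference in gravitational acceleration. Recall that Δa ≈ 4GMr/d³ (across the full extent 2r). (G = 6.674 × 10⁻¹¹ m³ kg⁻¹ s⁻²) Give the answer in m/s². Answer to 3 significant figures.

4.90 × 10⁻⁵ m/s²

a_tidal = 4GMr/d³
        = 4 × (6.674 × 10⁻¹¹) × (5.97 × 10²⁴) × (1.74 × 10⁶) / (3.84 × 10⁸)³
        = 4.90 × 10⁻⁵ m/s²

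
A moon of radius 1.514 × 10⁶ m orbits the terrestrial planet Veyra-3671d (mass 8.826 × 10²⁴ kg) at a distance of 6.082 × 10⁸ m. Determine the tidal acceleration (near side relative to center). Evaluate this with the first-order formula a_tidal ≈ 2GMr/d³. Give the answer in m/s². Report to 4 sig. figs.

Δa = 2GMr/d³
   = 2 × (6.674 × 10⁻¹¹) × (8.826 × 10²⁴) × (1.514 × 10⁶) / (6.082 × 10⁸)³
   = 7.928 × 10⁻⁶ m/s²

7.928 × 10⁻⁶ m/s²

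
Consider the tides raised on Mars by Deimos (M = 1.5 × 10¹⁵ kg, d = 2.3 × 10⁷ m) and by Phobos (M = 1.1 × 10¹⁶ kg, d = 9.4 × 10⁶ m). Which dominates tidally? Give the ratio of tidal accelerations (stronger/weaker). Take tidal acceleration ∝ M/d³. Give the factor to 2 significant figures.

Phobos, by a factor of ≈ 110

Compare M/d³ for the two perturbers:
Deimos: (1.5 × 10¹⁵) / (2.3 × 10⁷)³ = 1.233 × 10⁻⁷
Phobos: (1.1 × 10¹⁶) / (9.4 × 10⁶)³ = 1.324 × 10⁻⁵
Ratio (larger/smaller) = 110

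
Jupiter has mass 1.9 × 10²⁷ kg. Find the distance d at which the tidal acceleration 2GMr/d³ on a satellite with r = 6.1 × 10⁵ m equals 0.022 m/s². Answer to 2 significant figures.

1.9 × 10⁸ m

2GMr/d³ = a_tidal  ⇒  d = (2GMr / a_tidal)^(1/3)
d = (2 × 6.674×10⁻¹¹ × (1.9 × 10²⁷) × (6.1 × 10⁵) / (0.022))^(1/3)
  = 1.9 × 10⁸ m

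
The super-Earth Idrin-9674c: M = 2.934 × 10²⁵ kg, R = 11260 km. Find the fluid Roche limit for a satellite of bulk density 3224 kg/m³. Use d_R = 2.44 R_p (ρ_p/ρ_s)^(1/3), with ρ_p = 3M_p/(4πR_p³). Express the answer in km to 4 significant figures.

31600 km

ρ_p = 3M_p/(4πR_p³) = 3 × (2.934 × 10²⁵) / (4π × (1.126 × 10⁷ m)³) = 4906 kg/m³
d_R = 2.44 × 11260 km × (4906/3224)^(1/3)
    = 31600 km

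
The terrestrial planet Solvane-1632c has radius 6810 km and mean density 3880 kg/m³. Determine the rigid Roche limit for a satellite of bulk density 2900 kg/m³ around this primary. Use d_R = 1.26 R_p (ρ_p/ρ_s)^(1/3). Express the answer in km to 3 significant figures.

9460 km

d_R = 1.26 × 6810 km × (3880/2900)^(1/3)
    = 9460 km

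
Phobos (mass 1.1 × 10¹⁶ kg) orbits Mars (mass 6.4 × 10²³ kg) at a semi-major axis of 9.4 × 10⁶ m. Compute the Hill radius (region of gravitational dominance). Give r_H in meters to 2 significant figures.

1.7 × 10⁴ m

r_H ≈ a (m/3M)^(1/3)
    = (9.4 × 10⁶) × (1.1 × 10¹⁶ / (3 × 6.4 × 10²³))^(1/3)
    = 1.7 × 10⁴ m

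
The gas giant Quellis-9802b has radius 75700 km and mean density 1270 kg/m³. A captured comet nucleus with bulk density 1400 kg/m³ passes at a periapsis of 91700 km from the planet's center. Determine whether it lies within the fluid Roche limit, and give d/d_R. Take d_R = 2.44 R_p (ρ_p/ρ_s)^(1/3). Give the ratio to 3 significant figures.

inside; d/d_R ≈ 0.513

d_R = 2.44 × (75700 km) × (1270/1400)^(1/3) = 1.788 × 10⁵ km
d/d_R = (91700) / (1.788 × 10⁵) = 0.513
Since d/d_R < 1, the body is inside the Roche limit.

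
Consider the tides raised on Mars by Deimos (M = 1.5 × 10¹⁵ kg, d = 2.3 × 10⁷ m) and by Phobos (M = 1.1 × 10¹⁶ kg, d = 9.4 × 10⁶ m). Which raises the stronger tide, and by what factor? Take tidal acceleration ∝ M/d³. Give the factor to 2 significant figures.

Phobos, by a factor of ≈ 110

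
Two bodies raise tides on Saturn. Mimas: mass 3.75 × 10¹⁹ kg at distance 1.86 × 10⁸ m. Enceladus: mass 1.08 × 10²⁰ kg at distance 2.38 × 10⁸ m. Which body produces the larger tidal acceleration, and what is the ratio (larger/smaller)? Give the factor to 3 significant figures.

Enceladus, by a factor of ≈ 1.37

Tidal acceleration ∝ M/d³, so compare M/d³ for each.
Mimas: (3.75 × 10¹⁹) / (1.86 × 10⁸)³ = 5.828 × 10⁻⁶
Enceladus: (1.08 × 10²⁰) / (2.38 × 10⁸)³ = 8.011 × 10⁻⁶
Ratio (larger/smaller) = 1.37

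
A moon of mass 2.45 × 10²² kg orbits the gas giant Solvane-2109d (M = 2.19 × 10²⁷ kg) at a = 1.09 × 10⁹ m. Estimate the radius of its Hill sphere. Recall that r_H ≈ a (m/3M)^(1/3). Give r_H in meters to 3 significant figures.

1.69 × 10⁷ m

r_H ≈ a (m/3M)^(1/3)
    = (1.09 × 10⁹) × (2.45 × 10²² / (3 × 2.19 × 10²⁷))^(1/3)
    = 1.69 × 10⁷ m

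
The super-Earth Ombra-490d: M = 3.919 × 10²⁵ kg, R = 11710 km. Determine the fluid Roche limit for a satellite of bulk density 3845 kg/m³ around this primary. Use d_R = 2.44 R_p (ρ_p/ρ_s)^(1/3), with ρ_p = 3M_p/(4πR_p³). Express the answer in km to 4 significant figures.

32820 km

ρ_p = 3M_p/(4πR_p³) = 3 × (3.919 × 10²⁵) / (4π × (1.171 × 10⁷ m)³) = 5827 kg/m³
d_R = 2.44 × 11710 km × (5827/3845)^(1/3)
    = 32820 km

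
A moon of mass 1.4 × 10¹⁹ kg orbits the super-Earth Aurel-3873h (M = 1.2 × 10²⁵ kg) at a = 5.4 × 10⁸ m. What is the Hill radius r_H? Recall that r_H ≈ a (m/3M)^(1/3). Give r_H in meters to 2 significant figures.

3.9 × 10⁶ m

r_H ≈ a (m/3M)^(1/3)
    = (5.4 × 10⁸) × (1.4 × 10¹⁹ / (3 × 1.2 × 10²⁵))^(1/3)
    = 3.9 × 10⁶ m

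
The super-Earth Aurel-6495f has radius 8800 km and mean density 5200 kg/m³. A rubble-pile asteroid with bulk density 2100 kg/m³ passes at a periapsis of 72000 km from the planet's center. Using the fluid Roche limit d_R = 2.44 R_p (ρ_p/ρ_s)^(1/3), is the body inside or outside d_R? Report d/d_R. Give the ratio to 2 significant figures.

outside; d/d_R ≈ 2.5

d_R = 2.44 × (8800 km) × (5200/2100)^(1/3) = 29050 km
d/d_R = (72000) / (29050) = 2.5
Since d/d_R > 1, the body is outside the Roche limit.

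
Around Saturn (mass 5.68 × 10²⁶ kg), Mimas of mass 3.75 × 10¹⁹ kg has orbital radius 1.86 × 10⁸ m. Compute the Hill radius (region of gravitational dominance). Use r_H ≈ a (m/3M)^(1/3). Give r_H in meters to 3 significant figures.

5.21 × 10⁵ m

r_H ≈ a (m/3M)^(1/3)
    = (1.86 × 10⁸) × (3.75 × 10¹⁹ / (3 × 5.68 × 10²⁶))^(1/3)
    = 5.21 × 10⁵ m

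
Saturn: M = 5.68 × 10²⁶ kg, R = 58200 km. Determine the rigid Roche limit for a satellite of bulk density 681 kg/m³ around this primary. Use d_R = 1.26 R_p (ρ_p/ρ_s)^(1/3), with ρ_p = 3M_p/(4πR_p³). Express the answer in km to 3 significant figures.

ρ_p = 3M_p/(4πR_p³) = 3 × (5.68 × 10²⁶) / (4π × (5.82 × 10⁷ m)³) = 688 kg/m³
d_R = 1.26 × 58200 km × (688/681)^(1/3)
    = 73600 km

73600 km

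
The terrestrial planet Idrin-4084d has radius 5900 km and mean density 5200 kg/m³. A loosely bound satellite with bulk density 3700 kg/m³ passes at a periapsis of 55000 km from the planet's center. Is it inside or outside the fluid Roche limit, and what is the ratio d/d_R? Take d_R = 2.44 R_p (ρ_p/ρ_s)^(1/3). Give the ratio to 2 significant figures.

outside; d/d_R ≈ 3.4

d_R = 2.44 × (5900 km) × (5200/3700)^(1/3) = 16130 km
d/d_R = (55000) / (16130) = 3.4
Since d/d_R > 1, the body is outside the Roche limit.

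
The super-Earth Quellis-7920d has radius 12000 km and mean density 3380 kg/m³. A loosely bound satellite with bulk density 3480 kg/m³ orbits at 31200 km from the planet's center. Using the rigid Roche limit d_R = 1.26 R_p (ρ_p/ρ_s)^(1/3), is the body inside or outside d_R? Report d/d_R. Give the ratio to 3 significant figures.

outside; d/d_R ≈ 2.08

d_R = 1.26 × (12000 km) × (3380/3480)^(1/3) = 14970 km
d/d_R = (31200) / (14970) = 2.08
Since d/d_R > 1, the body is outside the Roche limit.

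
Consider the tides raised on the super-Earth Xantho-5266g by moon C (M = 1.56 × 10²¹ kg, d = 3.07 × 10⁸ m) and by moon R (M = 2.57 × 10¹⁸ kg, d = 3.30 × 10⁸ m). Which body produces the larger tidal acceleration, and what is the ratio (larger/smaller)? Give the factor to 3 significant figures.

Tidal acceleration ∝ M/d³, so compare M/d³ for each.
Moon C: (1.56 × 10²¹) / (3.07 × 10⁸)³ = 5.391 × 10⁻⁵
Moon R: (2.57 × 10¹⁸) / (3.30 × 10⁸)³ = 7.151 × 10⁻⁸
Ratio (larger/smaller) = 754

Moon C, by a factor of ≈ 754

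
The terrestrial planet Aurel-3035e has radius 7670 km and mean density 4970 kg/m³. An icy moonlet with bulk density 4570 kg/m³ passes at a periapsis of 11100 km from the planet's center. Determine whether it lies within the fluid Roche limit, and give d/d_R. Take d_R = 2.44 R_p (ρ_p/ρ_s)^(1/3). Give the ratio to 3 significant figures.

inside; d/d_R ≈ 0.577

d_R = 2.44 × (7670 km) × (4970/4570)^(1/3) = 19250 km
d/d_R = (11100) / (19250) = 0.577
Since d/d_R < 1, the body is inside the Roche limit.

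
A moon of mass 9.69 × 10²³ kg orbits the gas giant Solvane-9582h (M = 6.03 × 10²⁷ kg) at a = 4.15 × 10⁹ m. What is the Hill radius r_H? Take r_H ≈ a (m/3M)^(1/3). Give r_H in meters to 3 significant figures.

r_H ≈ a (m/3M)^(1/3)
    = (4.15 × 10⁹) × (9.69 × 10²³ / (3 × 6.03 × 10²⁷))^(1/3)
    = 1.56 × 10⁸ m

1.56 × 10⁸ m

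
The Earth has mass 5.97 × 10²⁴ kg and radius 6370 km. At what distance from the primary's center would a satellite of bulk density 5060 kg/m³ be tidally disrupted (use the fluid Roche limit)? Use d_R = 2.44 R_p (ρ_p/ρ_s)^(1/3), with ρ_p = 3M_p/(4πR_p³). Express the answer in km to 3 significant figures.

ρ_p = 3M_p/(4πR_p³) = 3 × (5.97 × 10²⁴) / (4π × (6.37 × 10⁶ m)³) = 5510 kg/m³
d_R = 2.44 × 6370 km × (5510/5060)^(1/3)
    = 16000 km

16000 km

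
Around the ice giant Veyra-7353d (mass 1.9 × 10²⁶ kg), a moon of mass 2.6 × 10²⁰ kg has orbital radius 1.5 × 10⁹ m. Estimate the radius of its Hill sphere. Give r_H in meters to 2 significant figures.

1.2 × 10⁷ m

r_H ≈ a (m/3M)^(1/3)
    = (1.5 × 10⁹) × (2.6 × 10²⁰ / (3 × 1.9 × 10²⁶))^(1/3)
    = 1.2 × 10⁷ m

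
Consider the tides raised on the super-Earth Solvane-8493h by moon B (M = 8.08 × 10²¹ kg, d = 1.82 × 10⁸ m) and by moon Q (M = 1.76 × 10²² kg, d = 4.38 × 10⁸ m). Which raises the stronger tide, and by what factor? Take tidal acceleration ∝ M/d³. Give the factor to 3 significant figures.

Moon B, by a factor of ≈ 6.40

Tidal acceleration ∝ M/d³, so compare M/d³ for each.
Moon B: (8.08 × 10²¹) / (1.82 × 10⁸)³ = 1.340 × 10⁻³
Moon Q: (1.76 × 10²²) / (4.38 × 10⁸)³ = 2.095 × 10⁻⁴
Ratio (larger/smaller) = 6.40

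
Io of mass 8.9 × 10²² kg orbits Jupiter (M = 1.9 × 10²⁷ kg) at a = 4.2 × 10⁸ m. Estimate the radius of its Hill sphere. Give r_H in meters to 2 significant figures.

r_H ≈ a (m/3M)^(1/3)
    = (4.2 × 10⁸) × (8.9 × 10²² / (3 × 1.9 × 10²⁷))^(1/3)
    = 1.0 × 10⁷ m

1.0 × 10⁷ m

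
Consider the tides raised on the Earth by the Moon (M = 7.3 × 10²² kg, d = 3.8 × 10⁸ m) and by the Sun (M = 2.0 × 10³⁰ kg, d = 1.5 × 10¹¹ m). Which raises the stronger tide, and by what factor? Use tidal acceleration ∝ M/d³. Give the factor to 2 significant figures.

The Moon, by a factor of ≈ 2.2

The tide-raising term goes as M/d³ (the gradient of a 1/d² field).
The Moon: (7.3 × 10²²) / (3.8 × 10⁸)³ = 1.330 × 10⁻³
The Sun: (2.0 × 10³⁰) / (1.5 × 10¹¹)³ = 5.926 × 10⁻⁴
Ratio (larger/smaller) = 2.2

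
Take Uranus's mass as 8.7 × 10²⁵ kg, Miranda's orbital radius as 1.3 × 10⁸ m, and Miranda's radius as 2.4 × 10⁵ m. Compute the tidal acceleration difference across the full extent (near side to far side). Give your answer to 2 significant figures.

2.5 × 10⁻³ m/s²

Near-to-far spans 2r, so the tidal difference is twice the near-to-center value: 4GMr/d³.
a_tidal = 4GMr/d³
        = 4 × (6.674 × 10⁻¹¹) × (8.7 × 10²⁵) × (2.4 × 10⁵) / (1.3 × 10⁸)³
        = 2.5 × 10⁻³ m/s²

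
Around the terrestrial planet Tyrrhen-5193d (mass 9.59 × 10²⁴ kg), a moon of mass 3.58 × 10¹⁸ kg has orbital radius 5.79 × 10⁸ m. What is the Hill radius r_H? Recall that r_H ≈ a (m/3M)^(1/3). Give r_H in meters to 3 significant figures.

2.89 × 10⁶ m

r_H ≈ a (m/3M)^(1/3)
    = (5.79 × 10⁸) × (3.58 × 10¹⁸ / (3 × 9.59 × 10²⁴))^(1/3)
    = 2.89 × 10⁶ m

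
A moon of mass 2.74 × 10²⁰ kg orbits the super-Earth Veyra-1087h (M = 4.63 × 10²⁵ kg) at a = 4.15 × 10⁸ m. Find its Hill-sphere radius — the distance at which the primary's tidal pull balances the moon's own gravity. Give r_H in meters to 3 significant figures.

r_H ≈ a (m/3M)^(1/3)
    = (4.15 × 10⁸) × (2.74 × 10²⁰ / (3 × 4.63 × 10²⁵))^(1/3)
    = 5.20 × 10⁶ m

5.20 × 10⁶ m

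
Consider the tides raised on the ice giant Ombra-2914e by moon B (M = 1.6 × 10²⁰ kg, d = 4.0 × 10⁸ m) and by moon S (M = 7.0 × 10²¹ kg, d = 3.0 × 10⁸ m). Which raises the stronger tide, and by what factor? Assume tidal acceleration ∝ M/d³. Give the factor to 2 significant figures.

The tide-raising term goes as M/d³ (the gradient of a 1/d² field).
Moon B: (1.6 × 10²⁰) / (4.0 × 10⁸)³ = 2.500 × 10⁻⁶
Moon S: (7.0 × 10²¹) / (3.0 × 10⁸)³ = 2.593 × 10⁻⁴
Ratio (larger/smaller) = 100

Moon S, by a factor of ≈ 100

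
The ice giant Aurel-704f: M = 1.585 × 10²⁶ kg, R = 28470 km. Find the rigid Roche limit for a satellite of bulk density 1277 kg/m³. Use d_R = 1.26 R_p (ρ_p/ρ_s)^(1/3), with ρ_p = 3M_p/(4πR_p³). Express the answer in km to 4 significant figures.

38990 km

ρ_p = 3M_p/(4πR_p³) = 3 × (1.585 × 10²⁶) / (4π × (2.847 × 10⁷ m)³) = 1640 kg/m³
d_R = 1.26 × 28470 km × (1640/1277)^(1/3)
    = 38990 km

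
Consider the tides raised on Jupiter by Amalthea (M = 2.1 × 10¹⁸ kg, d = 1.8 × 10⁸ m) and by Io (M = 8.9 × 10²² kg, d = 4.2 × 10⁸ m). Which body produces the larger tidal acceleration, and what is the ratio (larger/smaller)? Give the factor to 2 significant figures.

Io, by a factor of ≈ 3300

Compare M/d³ for the two perturbers:
Amalthea: (2.1 × 10¹⁸) / (1.8 × 10⁸)³ = 3.601 × 10⁻⁷
Io: (8.9 × 10²²) / (4.2 × 10⁸)³ = 1.201 × 10⁻³
Ratio (larger/smaller) = 3300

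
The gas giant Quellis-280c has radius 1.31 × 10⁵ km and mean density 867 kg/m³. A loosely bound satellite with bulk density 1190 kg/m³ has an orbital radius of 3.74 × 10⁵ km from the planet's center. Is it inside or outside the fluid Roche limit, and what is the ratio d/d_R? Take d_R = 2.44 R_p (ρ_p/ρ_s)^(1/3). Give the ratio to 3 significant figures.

d_R = 2.44 × (1.31 × 10⁵ km) × (867/1190)^(1/3) = 2.876 × 10⁵ km
d/d_R = (3.74 × 10⁵) / (2.876 × 10⁵) = 1.30
Since d/d_R > 1, the body is outside the Roche limit.

outside; d/d_R ≈ 1.30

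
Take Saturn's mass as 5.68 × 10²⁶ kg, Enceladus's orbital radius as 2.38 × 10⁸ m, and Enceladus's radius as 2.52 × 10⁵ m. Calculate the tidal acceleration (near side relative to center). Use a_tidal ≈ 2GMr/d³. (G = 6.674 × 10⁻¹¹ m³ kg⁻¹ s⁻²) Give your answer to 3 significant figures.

Differencing GM/(d−r)² and GM/d² to first order in r/d gives 2GMr/d³.
a_tidal = 2GMr/d³
        = 2 × (6.674 × 10⁻¹¹) × (5.68 × 10²⁶) × (2.52 × 10⁵) / (2.38 × 10⁸)³
        = 1.42 × 10⁻³ m/s²

1.42 × 10⁻³ m/s²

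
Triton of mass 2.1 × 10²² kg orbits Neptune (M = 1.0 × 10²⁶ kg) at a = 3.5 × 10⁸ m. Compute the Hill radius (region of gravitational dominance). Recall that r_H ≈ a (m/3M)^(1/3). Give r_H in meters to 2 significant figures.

1.4 × 10⁷ m

r_H ≈ a (m/3M)^(1/3)
    = (3.5 × 10⁸) × (2.1 × 10²² / (3 × 1.0 × 10²⁶))^(1/3)
    = 1.4 × 10⁷ m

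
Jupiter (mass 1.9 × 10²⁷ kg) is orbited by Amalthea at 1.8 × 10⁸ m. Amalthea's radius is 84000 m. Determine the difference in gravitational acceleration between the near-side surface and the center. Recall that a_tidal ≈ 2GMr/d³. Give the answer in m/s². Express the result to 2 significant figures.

3.7 × 10⁻³ m/s²

a_tidal = 2GMr/d³
        = 2 × (6.674 × 10⁻¹¹) × (1.9 × 10²⁷) × (84000) / (1.8 × 10⁸)³
        = 3.7 × 10⁻³ m/s²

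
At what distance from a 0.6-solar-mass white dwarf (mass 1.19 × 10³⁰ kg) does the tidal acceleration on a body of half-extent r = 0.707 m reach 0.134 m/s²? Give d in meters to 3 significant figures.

2GMr/d³ = a_tidal  ⇒  d = (2GMr / a_tidal)^(1/3)
d = (2 × 6.674×10⁻¹¹ × (1.19 × 10³⁰) × (0.707) / (0.134))^(1/3)
  = 9.43 × 10⁶ m

9.43 × 10⁶ m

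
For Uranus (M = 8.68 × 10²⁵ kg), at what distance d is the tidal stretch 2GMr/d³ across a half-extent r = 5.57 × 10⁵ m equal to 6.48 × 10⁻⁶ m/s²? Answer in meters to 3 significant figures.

9.99 × 10⁸ m

2GMr/d³ = a_tidal  ⇒  d = (2GMr / a_tidal)^(1/3)
d = (2 × 6.674×10⁻¹¹ × (8.68 × 10²⁵) × (5.57 × 10⁵) / (6.48 × 10⁻⁶))^(1/3)
  = 9.99 × 10⁸ m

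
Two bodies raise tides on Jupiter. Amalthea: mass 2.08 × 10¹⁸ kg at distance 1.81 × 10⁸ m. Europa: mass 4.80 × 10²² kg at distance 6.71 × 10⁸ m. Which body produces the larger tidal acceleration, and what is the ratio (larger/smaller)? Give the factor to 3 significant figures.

Tidal stretch scales as M/d³; compute that for each body.
Amalthea: (2.08 × 10¹⁸) / (1.81 × 10⁸)³ = 3.508 × 10⁻⁷
Europa: (4.80 × 10²²) / (6.71 × 10⁸)³ = 1.589 × 10⁻⁴
Ratio (larger/smaller) = 453

Europa, by a factor of ≈ 453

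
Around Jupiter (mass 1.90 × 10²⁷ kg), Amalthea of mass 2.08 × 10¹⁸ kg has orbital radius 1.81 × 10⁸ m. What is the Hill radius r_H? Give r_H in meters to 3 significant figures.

1.29 × 10⁵ m

r_H ≈ a (m/3M)^(1/3)
    = (1.81 × 10⁸) × (2.08 × 10¹⁸ / (3 × 1.90 × 10²⁷))^(1/3)
    = 1.29 × 10⁵ m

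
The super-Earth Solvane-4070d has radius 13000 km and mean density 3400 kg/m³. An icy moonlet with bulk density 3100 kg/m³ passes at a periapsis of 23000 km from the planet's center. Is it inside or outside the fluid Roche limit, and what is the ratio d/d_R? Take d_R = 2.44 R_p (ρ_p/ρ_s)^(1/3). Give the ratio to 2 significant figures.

d_R = 2.44 × (13000 km) × (3400/3100)^(1/3) = 32710 km
d/d_R = (23000) / (32710) = 0.70
Since d/d_R < 1, the body is inside the Roche limit.

inside; d/d_R ≈ 0.70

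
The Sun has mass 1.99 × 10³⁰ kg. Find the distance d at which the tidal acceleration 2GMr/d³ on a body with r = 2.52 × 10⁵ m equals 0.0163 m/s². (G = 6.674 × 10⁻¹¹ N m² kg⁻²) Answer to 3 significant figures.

2GMr/d³ = a_tidal  ⇒  d = (2GMr / a_tidal)^(1/3)
d = (2 × 6.674×10⁻¹¹ × (1.99 × 10³⁰) × (2.52 × 10⁵) / (0.0163))^(1/3)
  = 1.60 × 10⁹ m

1.60 × 10⁹ m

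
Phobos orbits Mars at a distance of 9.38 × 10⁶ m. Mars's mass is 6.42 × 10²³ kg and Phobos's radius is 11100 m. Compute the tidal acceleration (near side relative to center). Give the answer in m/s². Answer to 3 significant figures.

Differencing GM/(d−r)² and GM/d² to first order in r/d gives 2GMr/d³.
Δg = 2GMr/d³
   = 2 × (6.674 × 10⁻¹¹) × (6.42 × 10²³) × (11100) / (9.38 × 10⁶)³
   = 1.15 × 10⁻³ m/s²

1.15 × 10⁻³ m/s²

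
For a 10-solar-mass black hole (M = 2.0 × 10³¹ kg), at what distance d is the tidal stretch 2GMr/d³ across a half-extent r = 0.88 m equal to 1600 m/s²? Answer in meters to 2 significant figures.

1.1 × 10⁶ m

2GMr/d³ = a_tidal  ⇒  d = (2GMr / a_tidal)^(1/3)
d = (2 × 6.674×10⁻¹¹ × (2.0 × 10³¹) × (0.88) / (1600))^(1/3)
  = 1.1 × 10⁶ m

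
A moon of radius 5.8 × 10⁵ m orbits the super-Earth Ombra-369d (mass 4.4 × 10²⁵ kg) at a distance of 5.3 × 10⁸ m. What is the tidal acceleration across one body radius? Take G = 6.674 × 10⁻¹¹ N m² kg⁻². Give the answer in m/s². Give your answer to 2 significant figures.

2.3 × 10⁻⁵ m/s²

a_tidal = 2GMr/d³
        = 2 × (6.674 × 10⁻¹¹) × (4.4 × 10²⁵) × (5.8 × 10⁵) / (5.3 × 10⁸)³
        = 2.3 × 10⁻⁵ m/s²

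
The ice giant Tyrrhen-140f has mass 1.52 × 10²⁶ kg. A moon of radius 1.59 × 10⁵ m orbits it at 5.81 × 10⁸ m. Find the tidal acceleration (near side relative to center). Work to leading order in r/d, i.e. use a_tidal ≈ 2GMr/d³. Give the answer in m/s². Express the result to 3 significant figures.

1.64 × 10⁻⁵ m/s²

The tidal stretch is the gradient of GM/d² times the body's extent r, hence the 1/d³ dependence.
a_tidal = 2GMr/d³
        = 2 × (6.674 × 10⁻¹¹) × (1.52 × 10²⁶) × (1.59 × 10⁵) / (5.81 × 10⁸)³
        = 1.64 × 10⁻⁵ m/s²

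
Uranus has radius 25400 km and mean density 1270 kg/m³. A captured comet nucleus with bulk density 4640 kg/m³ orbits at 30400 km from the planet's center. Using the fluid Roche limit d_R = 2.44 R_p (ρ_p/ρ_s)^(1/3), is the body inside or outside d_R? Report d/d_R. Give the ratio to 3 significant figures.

inside; d/d_R ≈ 0.755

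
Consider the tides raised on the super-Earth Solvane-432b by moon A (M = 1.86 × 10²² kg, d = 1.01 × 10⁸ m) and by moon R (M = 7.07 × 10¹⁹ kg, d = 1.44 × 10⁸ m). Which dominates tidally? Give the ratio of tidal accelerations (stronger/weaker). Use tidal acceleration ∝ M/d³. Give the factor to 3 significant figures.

The tide-raising term goes as M/d³ (the gradient of a 1/d² field).
Moon A: (1.86 × 10²²) / (1.01 × 10⁸)³ = 1.805 × 10⁻²
Moon R: (7.07 × 10¹⁹) / (1.44 × 10⁸)³ = 2.368 × 10⁻⁵
Ratio (larger/smaller) = 762

Moon A, by a factor of ≈ 762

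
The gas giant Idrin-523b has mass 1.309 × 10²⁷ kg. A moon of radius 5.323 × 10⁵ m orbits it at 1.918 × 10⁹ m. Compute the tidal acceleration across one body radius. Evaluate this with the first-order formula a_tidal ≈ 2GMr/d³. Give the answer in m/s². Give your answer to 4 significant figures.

Δa = 2GMr/d³
   = 2 × (6.674 × 10⁻¹¹) × (1.309 × 10²⁷) × (5.323 × 10⁵) / (1.918 × 10⁹)³
   = 1.318 × 10⁻⁵ m/s²

1.318 × 10⁻⁵ m/s²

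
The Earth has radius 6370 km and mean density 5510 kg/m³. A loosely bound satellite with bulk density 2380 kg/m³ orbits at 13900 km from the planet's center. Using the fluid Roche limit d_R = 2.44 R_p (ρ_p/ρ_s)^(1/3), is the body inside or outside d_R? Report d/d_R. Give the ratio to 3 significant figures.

d_R = 2.44 × (6370 km) × (5510/2380)^(1/3) = 20560 km
d/d_R = (13900) / (20560) = 0.676
Since d/d_R < 1, the body is inside the Roche limit.

inside; d/d_R ≈ 0.676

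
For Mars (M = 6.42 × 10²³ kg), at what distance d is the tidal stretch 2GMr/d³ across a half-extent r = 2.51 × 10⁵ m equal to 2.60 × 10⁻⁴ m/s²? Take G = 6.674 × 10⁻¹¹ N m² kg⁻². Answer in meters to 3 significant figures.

2GMr/d³ = a_tidal  ⇒  d = (2GMr / a_tidal)^(1/3)
d = (2 × 6.674×10⁻¹¹ × (6.42 × 10²³) × (2.51 × 10⁵) / (2.60 × 10⁻⁴))^(1/3)
  = 4.36 × 10⁷ m

4.36 × 10⁷ m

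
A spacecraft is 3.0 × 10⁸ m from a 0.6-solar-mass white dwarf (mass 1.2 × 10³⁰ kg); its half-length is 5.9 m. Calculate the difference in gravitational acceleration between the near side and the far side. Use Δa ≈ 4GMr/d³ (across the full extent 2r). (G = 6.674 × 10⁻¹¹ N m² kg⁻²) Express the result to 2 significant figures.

7.0 × 10⁻⁵ m/s²

Δa = 4GMr/d³
   = 4 × (6.674 × 10⁻¹¹) × (1.2 × 10³⁰) × (5.9) / (3.0 × 10⁸)³
   = 7.0 × 10⁻⁵ m/s²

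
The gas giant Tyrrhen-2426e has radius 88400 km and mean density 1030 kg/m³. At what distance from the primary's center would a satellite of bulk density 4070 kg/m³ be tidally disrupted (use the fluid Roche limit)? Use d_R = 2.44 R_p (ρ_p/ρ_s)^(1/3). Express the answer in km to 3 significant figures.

1.36 × 10⁵ km

d_R = 2.44 × 88400 km × (1030/4070)^(1/3)
    = 1.36 × 10⁵ km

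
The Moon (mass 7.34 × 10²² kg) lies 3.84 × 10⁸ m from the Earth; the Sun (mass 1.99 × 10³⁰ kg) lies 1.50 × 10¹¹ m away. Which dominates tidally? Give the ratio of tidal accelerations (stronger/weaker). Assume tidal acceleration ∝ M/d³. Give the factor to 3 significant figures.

The Moon, by a factor of ≈ 2.20

Tidal acceleration ∝ M/d³, so compare M/d³ for each.
The Moon: (7.34 × 10²²) / (3.84 × 10⁸)³ = 1.296 × 10⁻³
The Sun: (1.99 × 10³⁰) / (1.50 × 10¹¹)³ = 5.896 × 10⁻⁴
Ratio (larger/smaller) = 2.20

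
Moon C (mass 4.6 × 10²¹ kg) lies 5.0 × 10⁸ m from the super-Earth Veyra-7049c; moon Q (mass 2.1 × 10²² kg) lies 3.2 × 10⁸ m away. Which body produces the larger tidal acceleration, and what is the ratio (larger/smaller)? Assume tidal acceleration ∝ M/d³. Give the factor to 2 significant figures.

The tide-raising term goes as M/d³ (the gradient of a 1/d² field).
Moon C: (4.6 × 10²¹) / (5.0 × 10⁸)³ = 3.680 × 10⁻⁵
Moon Q: (2.1 × 10²²) / (3.2 × 10⁸)³ = 6.409 × 10⁻⁴
Ratio (larger/smaller) = 17

Moon Q, by a factor of ≈ 17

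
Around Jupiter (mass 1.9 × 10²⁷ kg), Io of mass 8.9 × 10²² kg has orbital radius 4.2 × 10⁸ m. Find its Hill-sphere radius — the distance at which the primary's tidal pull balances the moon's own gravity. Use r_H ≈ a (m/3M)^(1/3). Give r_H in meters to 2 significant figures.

r_H ≈ a (m/3M)^(1/3)
    = (4.2 × 10⁸) × (8.9 × 10²² / (3 × 1.9 × 10²⁷))^(1/3)
    = 1.0 × 10⁷ m

1.0 × 10⁷ m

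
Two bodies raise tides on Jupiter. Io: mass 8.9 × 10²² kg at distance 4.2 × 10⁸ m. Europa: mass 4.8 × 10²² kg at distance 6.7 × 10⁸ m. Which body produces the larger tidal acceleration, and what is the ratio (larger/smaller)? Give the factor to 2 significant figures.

Compare M/d³ for the two perturbers:
Io: (8.9 × 10²²) / (4.2 × 10⁸)³ = 1.201 × 10⁻³
Europa: (4.8 × 10²²) / (6.7 × 10⁸)³ = 1.596 × 10⁻⁴
Ratio (larger/smaller) = 7.5

Io, by a factor of ≈ 7.5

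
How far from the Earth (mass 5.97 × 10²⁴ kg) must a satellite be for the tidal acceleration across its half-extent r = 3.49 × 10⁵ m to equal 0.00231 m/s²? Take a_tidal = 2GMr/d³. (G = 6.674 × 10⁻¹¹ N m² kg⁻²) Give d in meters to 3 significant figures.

4.94 × 10⁷ m

2GMr/d³ = a_tidal  ⇒  d = (2GMr / a_tidal)^(1/3)
d = (2 × 6.674×10⁻¹¹ × (5.97 × 10²⁴) × (3.49 × 10⁵) / (0.00231))^(1/3)
  = 4.94 × 10⁷ m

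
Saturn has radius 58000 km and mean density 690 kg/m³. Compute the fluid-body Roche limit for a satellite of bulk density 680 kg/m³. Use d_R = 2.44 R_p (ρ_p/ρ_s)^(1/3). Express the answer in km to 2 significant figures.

1.4 × 10⁵ km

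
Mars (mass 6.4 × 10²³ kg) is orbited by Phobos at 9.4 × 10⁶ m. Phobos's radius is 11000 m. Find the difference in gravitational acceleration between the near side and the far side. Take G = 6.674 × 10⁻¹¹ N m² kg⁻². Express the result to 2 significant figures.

2.3 × 10⁻³ m/s²

Δg = 4GMr/d³
   = 4 × (6.674 × 10⁻¹¹) × (6.4 × 10²³) × (11000) / (9.4 × 10⁶)³
   = 2.3 × 10⁻³ m/s²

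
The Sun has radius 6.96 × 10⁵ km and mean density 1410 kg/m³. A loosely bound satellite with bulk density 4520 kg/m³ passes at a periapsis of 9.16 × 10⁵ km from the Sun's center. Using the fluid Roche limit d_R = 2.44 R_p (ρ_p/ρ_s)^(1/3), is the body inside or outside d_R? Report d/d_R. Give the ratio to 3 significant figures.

d_R = 2.44 × (6.96 × 10⁵ km) × (1410/4520)^(1/3) = 1.152 × 10⁶ km
d/d_R = (9.16 × 10⁵) / (1.152 × 10⁶) = 0.795
Since d/d_R < 1, the body is inside the Roche limit.

inside; d/d_R ≈ 0.795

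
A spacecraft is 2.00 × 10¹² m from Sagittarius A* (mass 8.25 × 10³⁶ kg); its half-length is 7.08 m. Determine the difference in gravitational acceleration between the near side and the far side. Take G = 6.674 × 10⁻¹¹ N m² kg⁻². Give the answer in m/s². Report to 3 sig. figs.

1.95 × 10⁻⁹ m/s²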